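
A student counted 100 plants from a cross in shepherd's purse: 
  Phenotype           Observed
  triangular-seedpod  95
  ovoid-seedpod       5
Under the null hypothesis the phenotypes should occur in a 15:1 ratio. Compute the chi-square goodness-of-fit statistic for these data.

Expected counts for N = 100 under a 15:1 ratio (total parts = 16):
  triangular-seedpod: 100 × 15/16 = 93.75
  ovoid-seedpod: 100 × 1/16 = 6.25
χ² = Σ (O − E)² / E
  triangular-seedpod: (95 − 93.75)² / 93.75 = 0.0167
  ovoid-seedpod: (5 − 6.25)² / 6.25 = 0.2500
χ² = 0.0167 + 0.2500 = 0.2667 ≈ 0.267

0.267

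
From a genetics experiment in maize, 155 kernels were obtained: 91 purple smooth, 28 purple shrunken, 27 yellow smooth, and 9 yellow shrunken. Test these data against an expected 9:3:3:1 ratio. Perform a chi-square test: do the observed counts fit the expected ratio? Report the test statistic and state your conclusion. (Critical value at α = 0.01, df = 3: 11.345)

0.401; consistent

Under the 9:3:3:1 hypothesis (Σ ratio = 16, N = 155):
  purple smooth: 155 × 9/16 = 87.1875
  purple shrunken: 155 × 3/16 = 29.0625
  yellow smooth: 155 × 3/16 = 29.0625
  yellow shrunken: 155 × 1/16 = 9.6875
χ² = Σ (O − E)² / E
  purple smooth: (91 − 87.1875)² / 87.1875 = 0.1667
  purple shrunken: (28 − 29.0625)² / 29.0625 = 0.0388
  yellow smooth: (27 − 29.0625)² / 29.0625 = 0.1464
  yellow shrunken: (9 − 9.6875)² / 9.6875 = 0.0488
χ² = 0.1667 + 0.0388 + 0.1464 + 0.0488 = 0.4007 ≈ 0.401
Degrees of freedom = 4 − 1 = 3; critical value at α = 0.01 is 11.345.
Since 0.401 < 11.345, we fail to reject the null hypothesis — the data are consistent with the 9:3:3:1 ratio.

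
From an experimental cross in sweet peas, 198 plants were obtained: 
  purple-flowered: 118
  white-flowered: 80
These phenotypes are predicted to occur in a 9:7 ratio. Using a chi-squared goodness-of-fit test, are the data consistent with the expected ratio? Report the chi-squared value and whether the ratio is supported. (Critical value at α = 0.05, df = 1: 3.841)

Expected counts for N = 198 under a 9:7 ratio (total parts = 16):
  purple-flowered: 198 × 9/16 = 111.375
  white-flowered: 198 × 7/16 = 86.625
χ² = Σ (O − E)² / E
  purple-flowered: (118 − 111.375)² / 111.375 = 0.3941
  white-flowered: (80 − 86.625)² / 86.625 = 0.5067
χ² = 0.3941 + 0.5067 = 0.9008 ≈ 0.901
Degrees of freedom = 2 − 1 = 1; critical value at α = 0.05 is 3.841.
Since 0.901 < 3.841, we fail to reject the null hypothesis — the data are consistent with the 9:7 ratio.

0.901; consistent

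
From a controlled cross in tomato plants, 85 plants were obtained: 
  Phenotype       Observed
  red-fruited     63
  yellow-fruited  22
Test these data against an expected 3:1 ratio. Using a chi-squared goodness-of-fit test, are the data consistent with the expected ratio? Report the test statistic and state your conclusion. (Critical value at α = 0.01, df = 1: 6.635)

0.035; consistent

The 3:1 ratio has 4 parts, so with N = 85 the expected counts are:
  red-fruited: 85 × 3/4 = 63.75
  yellow-fruited: 85 × 1/4 = 21.25
χ² = Σ (O − E)² / E
  red-fruited: (63 − 63.75)² / 63.75 = 0.0088
  yellow-fruited: (22 − 21.25)² / 21.25 = 0.0265
χ² = 0.0088 + 0.0265 = 0.0353 ≈ 0.035
Degrees of freedom = 2 − 1 = 1; critical value at α = 0.01 is 6.635.
Since 0.035 < 6.635, we fail to reject the null hypothesis — the data are consistent with the 3:1 ratio.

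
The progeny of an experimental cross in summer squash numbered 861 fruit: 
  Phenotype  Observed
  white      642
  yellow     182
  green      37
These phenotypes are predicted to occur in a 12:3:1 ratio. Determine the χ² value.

7.894

Expected counts for N = 861 under a 12:3:1 ratio (total parts = 16):
  white: 861 × 12/16 = 645.75
  yellow: 861 × 3/16 = 161.4375
  green: 861 × 1/16 = 53.8125
χ² = Σ (O − E)² / E
  white: (642 − 645.75)² / 645.75 = 0.0218
  yellow: (182 − 161.4375)² / 161.4375 = 2.6191
  green: (37 − 53.8125)² / 53.8125 = 5.2527
χ² = 0.0218 + 2.6191 + 5.2527 = 7.8936 ≈ 7.894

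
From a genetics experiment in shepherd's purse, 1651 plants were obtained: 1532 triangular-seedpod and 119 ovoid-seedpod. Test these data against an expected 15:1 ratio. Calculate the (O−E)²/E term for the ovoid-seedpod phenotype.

Total ratio parts = 16. Expected numbers out of 1651:
  triangular-seedpod: 1651 × 15/16 = 1547.8125
  ovoid-seedpod: 1651 × 1/16 = 103.1875
Contribution of ovoid-seedpod: (119 − 103.1875)² / 103.1875 = 2.4231

2.423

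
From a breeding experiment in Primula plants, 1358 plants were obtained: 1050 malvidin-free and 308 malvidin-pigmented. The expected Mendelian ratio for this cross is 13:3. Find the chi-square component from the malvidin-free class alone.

The 13:3 ratio has 16 parts, so with N = 1358 the expected counts are:
  malvidin-free: 1358 × 13/16 = 1103.375
  malvidin-pigmented: 1358 × 3/16 = 254.625
Contribution of malvidin-free: (1050 − 1103.375)² / 1103.375 = 2.5820

2.582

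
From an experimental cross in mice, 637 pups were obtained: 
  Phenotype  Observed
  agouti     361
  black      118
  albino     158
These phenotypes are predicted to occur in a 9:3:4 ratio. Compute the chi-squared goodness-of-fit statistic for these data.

0.047

Expected counts for N = 637 under a 9:3:4 ratio (total parts = 16):
  agouti: 637 × 9/16 = 358.3125
  black: 637 × 3/16 = 119.4375
  albino: 637 × 4/16 = 159.25
χ² = Σ (O − E)² / E
  agouti: (361 − 358.3125)² / 358.3125 = 0.0202
  black: (118 − 119.4375)² / 119.4375 = 0.0173
  albino: (158 − 159.25)² / 159.25 = 0.0098
χ² = 0.0202 + 0.0173 + 0.0098 = 0.0473 ≈ 0.047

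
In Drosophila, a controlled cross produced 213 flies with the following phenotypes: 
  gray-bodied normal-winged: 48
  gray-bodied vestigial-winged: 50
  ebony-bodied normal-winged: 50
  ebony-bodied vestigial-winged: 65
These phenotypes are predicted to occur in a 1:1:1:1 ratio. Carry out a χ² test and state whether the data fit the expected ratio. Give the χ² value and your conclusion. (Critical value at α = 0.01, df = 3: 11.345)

3.507; consistent

Total ratio parts = 4. Expected numbers out of 213:
  gray-bodied normal-winged: 213 × 1/4 = 53.25
  gray-bodied vestigial-winged: 213 × 1/4 = 53.25
  ebony-bodied normal-winged: 213 × 1/4 = 53.25
  ebony-bodied vestigial-winged: 213 × 1/4 = 53.25
χ² = Σ (O − E)² / E
  gray-bodied normal-winged: (48 − 53.25)² / 53.25 = 0.5176
  gray-bodied vestigial-winged: (50 − 53.25)² / 53.25 = 0.1984
  ebony-bodied normal-winged: (50 − 53.25)² / 53.25 = 0.1984
  ebony-bodied vestigial-winged: (65 − 53.25)² / 53.25 = 2.5927
χ² = 0.5176 + 0.1984 + 0.1984 + 2.5927 = 3.5071 ≈ 3.507
Degrees of freedom = 4 − 1 = 3; critical value at α = 0.01 is 11.345.
Since 3.507 < 11.345, we fail to reject the null hypothesis — the data are consistent with the 1:1:1:1 ratio.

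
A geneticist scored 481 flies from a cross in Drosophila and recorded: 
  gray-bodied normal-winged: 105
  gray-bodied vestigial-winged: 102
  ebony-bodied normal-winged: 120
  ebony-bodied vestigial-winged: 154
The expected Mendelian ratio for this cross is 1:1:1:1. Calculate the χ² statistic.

The 1:1:1:1 ratio has 4 parts, so with N = 481 the expected counts are:
  gray-bodied normal-winged: 481 × 1/4 = 120.25
  gray-bodied vestigial-winged: 481 × 1/4 = 120.25
  ebony-bodied normal-winged: 481 × 1/4 = 120.25
  ebony-bodied vestigial-winged: 481 × 1/4 = 120.25
χ² = Σ (O − E)² / E
  gray-bodied normal-winged: (105 − 120.25)² / 120.25 = 1.9340
  gray-bodied vestigial-winged: (102 − 120.25)² / 120.25 = 2.7698
  ebony-bodied normal-winged: (120 − 120.25)² / 120.25 = 0.0005
  ebony-bodied vestigial-winged: (154 − 120.25)² / 120.25 = 9.4725
χ² = 1.9340 + 2.7698 + 0.0005 + 9.4725 = 14.1768 ≈ 14.177

14.177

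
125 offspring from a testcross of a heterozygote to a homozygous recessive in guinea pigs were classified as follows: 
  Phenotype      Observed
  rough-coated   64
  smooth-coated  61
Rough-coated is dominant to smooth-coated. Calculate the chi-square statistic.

A testcross of a heterozygote (Aa × aa) gives a 1:1 phenotypic ratio.
Total ratio parts = 2. Expected numbers out of 125:
  rough-coated: 125 × 1/2 = 62.5
  smooth-coated: 125 × 1/2 = 62.5
χ² = Σ (O − E)² / E
  rough-coated: (64 − 62.5)² / 62.5 = 0.0360
  smooth-coated: (61 − 62.5)² / 62.5 = 0.0360
χ² = 0.0360 + 0.0360 = 0.072

0.072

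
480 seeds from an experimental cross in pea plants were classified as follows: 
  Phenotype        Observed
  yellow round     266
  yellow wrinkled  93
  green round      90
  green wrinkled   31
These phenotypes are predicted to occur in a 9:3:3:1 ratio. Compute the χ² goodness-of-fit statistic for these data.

0.193

Under the 9:3:3:1 hypothesis (Σ ratio = 16, N = 480):
  yellow round: 480 × 9/16 = 270
  yellow wrinkled: 480 × 3/16 = 90
  green round: 480 × 3/16 = 90
  green wrinkled: 480 × 1/16 = 30
χ² = Σ (O − E)² / E
  yellow round: (266 − 270)² / 270 = 0.0593
  yellow wrinkled: (93 − 90)² / 90 = 0.1000
  green round: (90 − 90)² / 90 = 0.0000
  green wrinkled: (31 − 30)² / 30 = 0.0333
χ² = 0.0593 + 0.1000 + 0.0000 + 0.0333 = 0.1926 ≈ 0.193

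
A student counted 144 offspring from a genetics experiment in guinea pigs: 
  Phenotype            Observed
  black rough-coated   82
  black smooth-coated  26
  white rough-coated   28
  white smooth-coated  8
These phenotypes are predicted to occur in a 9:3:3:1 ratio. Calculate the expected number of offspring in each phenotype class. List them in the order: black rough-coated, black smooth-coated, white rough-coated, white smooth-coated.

81, 27, 27, 9

Expected counts for N = 144 under a 9:3:3:1 ratio (total parts = 16):
  black rough-coated: 144 × 9/16 = 81
  black smooth-coated: 144 × 3/16 = 27
  white rough-coated: 144 × 3/16 = 27
  white smooth-coated: 144 × 1/16 = 9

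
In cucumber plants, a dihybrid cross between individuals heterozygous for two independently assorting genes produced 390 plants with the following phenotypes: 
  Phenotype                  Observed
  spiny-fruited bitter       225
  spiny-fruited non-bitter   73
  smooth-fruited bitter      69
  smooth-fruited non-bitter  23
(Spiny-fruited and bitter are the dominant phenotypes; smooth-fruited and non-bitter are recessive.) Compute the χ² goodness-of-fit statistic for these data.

0.455

A dihybrid F₂ with independent assortment and complete dominance at both loci gives a 9:3:3:1 phenotypic ratio.
Under the 9:3:3:1 hypothesis (Σ ratio = 16, N = 390):
  spiny-fruited bitter: 390 × 9/16 = 219.375
  spiny-fruited non-bitter: 390 × 3/16 = 73.125
  smooth-fruited bitter: 390 × 3/16 = 73.125
  smooth-fruited non-bitter: 390 × 1/16 = 24.375
χ² = Σ (O − E)² / E
  spiny-fruited bitter: (225 − 219.375)² / 219.375 = 0.1442
  spiny-fruited non-bitter: (73 − 73.125)² / 73.125 = 0.0002
  smooth-fruited bitter: (69 − 73.125)² / 73.125 = 0.2327
  smooth-fruited non-bitter: (23 − 24.375)² / 24.375 = 0.0776
χ² = 0.1442 + 0.0002 + 0.2327 + 0.0776 = 0.4547 ≈ 0.455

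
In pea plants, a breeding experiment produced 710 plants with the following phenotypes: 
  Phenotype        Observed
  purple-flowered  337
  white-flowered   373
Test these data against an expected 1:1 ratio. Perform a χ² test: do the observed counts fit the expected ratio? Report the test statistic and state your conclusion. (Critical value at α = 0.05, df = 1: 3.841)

1.825; consistent

Expected counts for N = 710 under a 1:1 ratio (total parts = 2):
  purple-flowered: 710 × 1/2 = 355
  white-flowered: 710 × 1/2 = 355
χ² = Σ (O − E)² / E
  purple-flowered: (337 − 355)² / 355 = 0.9127
  white-flowered: (373 − 355)² / 355 = 0.9127
χ² = 0.9127 + 0.9127 = 1.8254 ≈ 1.825
Degrees of freedom = 2 − 1 = 1; critical value at α = 0.05 is 3.841.
Since 1.825 < 3.841, we fail to reject the null hypothesis — the data are consistent with the 1:1 ratio.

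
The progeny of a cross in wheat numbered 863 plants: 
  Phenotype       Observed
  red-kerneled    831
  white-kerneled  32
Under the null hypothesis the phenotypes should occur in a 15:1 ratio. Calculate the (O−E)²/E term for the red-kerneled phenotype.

0.595

Expected counts for N = 863 under a 15:1 ratio (total parts = 16):
  red-kerneled: 863 × 15/16 = 809.0625
  white-kerneled: 863 × 1/16 = 53.9375
Contribution of red-kerneled: (831 − 809.0625)² / 809.0625 = 0.5948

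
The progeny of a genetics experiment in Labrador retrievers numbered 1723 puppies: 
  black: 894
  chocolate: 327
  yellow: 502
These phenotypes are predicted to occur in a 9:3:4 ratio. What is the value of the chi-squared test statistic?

17.666

Total ratio parts = 16. Expected numbers out of 1723:
  black: 1723 × 9/16 = 969.1875
  chocolate: 1723 × 3/16 = 323.0625
  yellow: 1723 × 4/16 = 430.75
χ² = Σ (O − E)² / E
  black: (894 − 969.1875)² / 969.1875 = 5.8329
  chocolate: (327 − 323.0625)² / 323.0625 = 0.0480
  yellow: (502 − 430.75)² / 430.75 = 11.7854
χ² = 5.8329 + 0.0480 + 11.7854 = 17.6663 ≈ 17.666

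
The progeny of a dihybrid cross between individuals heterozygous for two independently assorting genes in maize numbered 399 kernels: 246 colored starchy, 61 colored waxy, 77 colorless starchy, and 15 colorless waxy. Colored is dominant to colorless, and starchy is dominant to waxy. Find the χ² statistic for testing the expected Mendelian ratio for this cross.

A dihybrid F₂ with independent assortment and complete dominance at both loci gives a 9:3:3:1 phenotypic ratio.
The 9:3:3:1 ratio has 16 parts, so with N = 399 the expected counts are:
  colored starchy: 399 × 9/16 = 224.4375
  colored waxy: 399 × 3/16 = 74.8125
  colorless starchy: 399 × 3/16 = 74.8125
  colorless waxy: 399 × 1/16 = 24.9375
χ² = Σ (O − E)² / E
  colored starchy: (246 − 224.4375)² / 224.4375 = 2.0716
  colored waxy: (61 − 74.8125)² / 74.8125 = 2.5502
  colorless starchy: (77 − 74.8125)² / 74.8125 = 0.0640
  colorless waxy: (15 − 24.9375)² / 24.9375 = 3.9601
χ² = 2.0716 + 2.5502 + 0.0640 + 3.9601 = 8.6459 ≈ 8.646

8.646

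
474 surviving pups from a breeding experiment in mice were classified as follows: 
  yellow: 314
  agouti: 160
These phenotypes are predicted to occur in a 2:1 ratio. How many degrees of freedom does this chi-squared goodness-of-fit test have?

A goodness-of-fit test with 2 phenotype classes has df = 2 − 1 = 1.

1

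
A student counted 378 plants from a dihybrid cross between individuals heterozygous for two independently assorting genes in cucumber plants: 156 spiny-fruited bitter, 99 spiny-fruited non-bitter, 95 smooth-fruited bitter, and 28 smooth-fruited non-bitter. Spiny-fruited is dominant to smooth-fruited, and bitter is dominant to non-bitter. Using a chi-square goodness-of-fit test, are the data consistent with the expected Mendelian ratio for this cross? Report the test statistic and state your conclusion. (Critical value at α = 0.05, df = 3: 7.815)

35.263; not consistent

A dihybrid F₂ with independent assortment and complete dominance at both loci gives a 9:3:3:1 phenotypic ratio.
Total ratio parts = 16. Expected numbers out of 378:
  spiny-fruited bitter: 378 × 9/16 = 212.625
  spiny-fruited non-bitter: 378 × 3/16 = 70.875
  smooth-fruited bitter: 378 × 3/16 = 70.875
  smooth-fruited non-bitter: 378 × 1/16 = 23.625
χ² = Σ (O − E)² / E
  spiny-fruited bitter: (156 − 212.625)² / 212.625 = 15.0800
  spiny-fruited non-bitter: (99 − 70.875)² / 70.875 = 11.1607
  smooth-fruited bitter: (95 − 70.875)² / 70.875 = 8.2119
  smooth-fruited non-bitter: (28 − 23.625)² / 23.625 = 0.8102
χ² = 15.0800 + 11.1607 + 8.2119 + 0.8102 = 35.2628 ≈ 35.263
Degrees of freedom = 4 − 1 = 3; critical value at α = 0.05 is 7.815.
Since 35.263 > 7.815, we reject the null hypothesis — the data do not fit the 9:3:3:1 ratio.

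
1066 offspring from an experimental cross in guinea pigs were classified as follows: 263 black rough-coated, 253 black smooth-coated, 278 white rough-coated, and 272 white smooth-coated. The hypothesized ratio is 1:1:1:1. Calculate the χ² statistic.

Under the 1:1:1:1 hypothesis (Σ ratio = 4, N = 1066):
  black rough-coated: 1066 × 1/4 = 266.5
  black smooth-coated: 1066 × 1/4 = 266.5
  white rough-coated: 1066 × 1/4 = 266.5
  white smooth-coated: 1066 × 1/4 = 266.5
χ² = Σ (O − E)² / E
  black rough-coated: (263 − 266.5)² / 266.5 = 0.0460
  black smooth-coated: (253 − 266.5)² / 266.5 = 0.6839
  white rough-coated: (278 − 266.5)² / 266.5 = 0.4962
  white smooth-coated: (272 − 266.5)² / 266.5 = 0.1135
χ² = 0.0460 + 0.6839 + 0.4962 + 0.1135 = 1.3396 ≈ 1.340

1.340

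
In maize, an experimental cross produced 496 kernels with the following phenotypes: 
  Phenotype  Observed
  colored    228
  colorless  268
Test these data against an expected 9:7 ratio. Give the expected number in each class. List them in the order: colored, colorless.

279, 217

The 9:7 ratio has 16 parts, so with N = 496 the expected counts are:
  colored: 496 × 9/16 = 279
  colorless: 496 × 7/16 = 217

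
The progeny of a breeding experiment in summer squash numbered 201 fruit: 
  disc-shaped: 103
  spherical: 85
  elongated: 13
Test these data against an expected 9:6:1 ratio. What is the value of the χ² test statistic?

Total ratio parts = 16. Expected numbers out of 201:
  disc-shaped: 201 × 9/16 = 113.0625
  spherical: 201 × 6/16 = 75.375
  elongated: 201 × 1/16 = 12.5625
χ² = Σ (O − E)² / E
  disc-shaped: (103 − 113.0625)² / 113.0625 = 0.8956
  spherical: (85 − 75.375)² / 75.375 = 1.2291
  elongated: (13 − 12.5625)² / 12.5625 = 0.0152
χ² = 0.8956 + 1.2291 + 0.0152 = 2.1399 ≈ 2.140

2.140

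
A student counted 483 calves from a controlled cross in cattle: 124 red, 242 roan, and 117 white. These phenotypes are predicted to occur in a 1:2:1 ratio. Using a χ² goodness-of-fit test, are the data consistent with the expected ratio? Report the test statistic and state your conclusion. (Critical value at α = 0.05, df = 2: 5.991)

0.205; consistent

Total ratio parts = 4. Expected numbers out of 483:
  red: 483 × 1/4 = 120.75
  roan: 483 × 2/4 = 241.5
  white: 483 × 1/4 = 120.75
χ² = Σ (O − E)² / E
  red: (124 − 120.75)² / 120.75 = 0.0875
  roan: (242 − 241.5)² / 241.5 = 0.0010
  white: (117 − 120.75)² / 120.75 = 0.1165
χ² = 0.0875 + 0.0010 + 0.1165 = 0.205
Degrees of freedom = 3 − 1 = 2; critical value at α = 0.05 is 5.991.
Since 0.205 < 5.991, we fail to reject the null hypothesis — the data are consistent with the 1:2:1 ratio.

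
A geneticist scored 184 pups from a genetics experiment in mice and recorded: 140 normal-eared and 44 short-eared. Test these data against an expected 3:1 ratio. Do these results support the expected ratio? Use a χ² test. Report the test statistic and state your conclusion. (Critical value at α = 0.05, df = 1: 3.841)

0.116; consistent

Total ratio parts = 4. Expected numbers out of 184:
  normal-eared: 184 × 3/4 = 138
  short-eared: 184 × 1/4 = 46
χ² = Σ (O − E)² / E
  normal-eared: (140 − 138)² / 138 = 0.0290
  short-eared: (44 − 46)² / 46 = 0.0870
χ² = 0.0290 + 0.0870 = 0.116
Degrees of freedom = 2 − 1 = 1; critical value at α = 0.05 is 3.841.
Since 0.116 < 3.841, we fail to reject the null hypothesis — the data are consistent with the 3:1 ratio.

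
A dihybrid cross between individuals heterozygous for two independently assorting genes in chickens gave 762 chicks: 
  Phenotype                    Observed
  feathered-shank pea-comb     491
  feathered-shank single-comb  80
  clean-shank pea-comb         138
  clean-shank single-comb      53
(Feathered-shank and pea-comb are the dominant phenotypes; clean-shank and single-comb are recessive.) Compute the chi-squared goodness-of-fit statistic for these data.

37.519

A dihybrid F₂ with independent assortment and complete dominance at both loci gives a 9:3:3:1 phenotypic ratio.
The 9:3:3:1 ratio has 16 parts, so with N = 762 the expected counts are:
  feathered-shank pea-comb: 762 × 9/16 = 428.625
  feathered-shank single-comb: 762 × 3/16 = 142.875
  clean-shank pea-comb: 762 × 3/16 = 142.875
  clean-shank single-comb: 762 × 1/16 = 47.625
χ² = Σ (O − E)² / E
  feathered-shank pea-comb: (491 − 428.625)² / 428.625 = 9.0770
  feathered-shank single-comb: (80 − 142.875)² / 142.875 = 27.6694
  clean-shank pea-comb: (138 − 142.875)² / 142.875 = 0.1663
  clean-shank single-comb: (53 − 47.625)² / 47.625 = 0.6066
χ² = 9.0770 + 27.6694 + 0.1663 + 0.6066 = 37.5193 ≈ 37.519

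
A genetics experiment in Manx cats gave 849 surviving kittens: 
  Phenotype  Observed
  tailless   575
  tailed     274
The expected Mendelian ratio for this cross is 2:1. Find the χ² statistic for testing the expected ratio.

0.429

Total ratio parts = 3. Expected numbers out of 849:
  tailless: 849 × 2/3 = 566
  tailed: 849 × 1/3 = 283
χ² = Σ (O − E)² / E
  tailless: (575 − 566)² / 566 = 0.1431
  tailed: (274 − 283)² / 283 = 0.2862
χ² = 0.1431 + 0.2862 = 0.4293 ≈ 0.429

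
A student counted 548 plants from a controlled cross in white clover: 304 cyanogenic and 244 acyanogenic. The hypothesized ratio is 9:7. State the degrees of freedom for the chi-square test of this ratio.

1

A goodness-of-fit test with 2 phenotype classes has df = 2 − 1 = 1.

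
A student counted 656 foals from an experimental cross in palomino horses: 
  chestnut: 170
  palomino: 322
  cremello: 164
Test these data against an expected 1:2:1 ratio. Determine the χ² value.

Under the 1:2:1 hypothesis (Σ ratio = 4, N = 656):
  chestnut: 656 × 1/4 = 164
  palomino: 656 × 2/4 = 328
  cremello: 656 × 1/4 = 164
χ² = Σ (O − E)² / E
  chestnut: (170 − 164)² / 164 = 0.2195
  palomino: (322 − 328)² / 328 = 0.1098
  cremello: (164 − 164)² / 164 = 0.0000
χ² = 0.2195 + 0.1098 + 0.0000 = 0.3293 ≈ 0.329

0.329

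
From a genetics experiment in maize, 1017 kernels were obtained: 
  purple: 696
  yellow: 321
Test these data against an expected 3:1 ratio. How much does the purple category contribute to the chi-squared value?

Under the 3:1 hypothesis (Σ ratio = 4, N = 1017):
  purple: 1017 × 3/4 = 762.75
  yellow: 1017 × 1/4 = 254.25
Contribution of purple: (696 − 762.75)² / 762.75 = 5.8414

5.841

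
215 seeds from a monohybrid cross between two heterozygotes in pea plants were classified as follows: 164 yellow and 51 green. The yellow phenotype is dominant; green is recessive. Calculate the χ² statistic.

For a monohybrid cross between heterozygotes with complete dominance, the expected phenotypic ratio is 3:1.
Expected counts for N = 215 under a 3:1 ratio (total parts = 4):
  yellow: 215 × 3/4 = 161.25
  green: 215 × 1/4 = 53.75
χ² = Σ (O − E)² / E
  yellow: (164 − 161.25)² / 161.25 = 0.0469
  green: (51 − 53.75)² / 53.75 = 0.1407
χ² = 0.0469 + 0.1407 = 0.1876 ≈ 0.188

0.188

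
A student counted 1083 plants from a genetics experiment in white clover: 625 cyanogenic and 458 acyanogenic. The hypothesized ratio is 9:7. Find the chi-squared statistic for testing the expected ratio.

Expected counts for N = 1083 under a 9:7 ratio (total parts = 16):
  cyanogenic: 1083 × 9/16 = 609.1875
  acyanogenic: 1083 × 7/16 = 473.8125
χ² = Σ (O − E)² / E
  cyanogenic: (625 − 609.1875)² / 609.1875 = 0.4104
  acyanogenic: (458 − 473.8125)² / 473.8125 = 0.5277
χ² = 0.4104 + 0.5277 = 0.9381 ≈ 0.938

0.938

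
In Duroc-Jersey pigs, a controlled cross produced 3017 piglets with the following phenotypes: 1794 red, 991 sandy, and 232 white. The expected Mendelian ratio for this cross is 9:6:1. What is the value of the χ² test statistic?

32.960

The 9:6:1 ratio has 16 parts, so with N = 3017 the expected counts are:
  red: 3017 × 9/16 = 1697.0625
  sandy: 3017 × 6/16 = 1131.375
  white: 3017 × 1/16 = 188.5625
χ² = Σ (O − E)² / E
  red: (1794 − 1697.0625)² / 1697.0625 = 5.5371
  sandy: (991 − 1131.375)² / 1131.375 = 17.4170
  white: (232 − 188.5625)² / 188.5625 = 10.0063
χ² = 5.5371 + 17.4170 + 10.0063 = 32.9604 ≈ 32.960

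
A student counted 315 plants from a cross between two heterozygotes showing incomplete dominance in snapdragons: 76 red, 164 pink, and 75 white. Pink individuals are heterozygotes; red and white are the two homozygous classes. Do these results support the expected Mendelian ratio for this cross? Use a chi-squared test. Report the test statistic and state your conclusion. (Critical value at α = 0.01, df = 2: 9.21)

0.543; consistent

With incomplete dominance, a heterozygote × heterozygote cross gives a 1:2:1 phenotypic ratio.
Expected counts for N = 315 under a 1:2:1 ratio (total parts = 4):
  red: 315 × 1/4 = 78.75
  pink: 315 × 2/4 = 157.5
  white: 315 × 1/4 = 78.75
χ² = Σ (O − E)² / E
  red: (76 − 78.75)² / 78.75 = 0.0960
  pink: (164 − 157.5)² / 157.5 = 0.2683
  white: (75 − 78.75)² / 78.75 = 0.1786
χ² = 0.0960 + 0.2683 + 0.1786 = 0.5429 ≈ 0.543
Degrees of freedom = 3 − 1 = 2; critical value at α = 0.01 is 9.21.
Since 0.543 < 9.21, we fail to reject the null hypothesis — the data are consistent with the 1:2:1 ratio.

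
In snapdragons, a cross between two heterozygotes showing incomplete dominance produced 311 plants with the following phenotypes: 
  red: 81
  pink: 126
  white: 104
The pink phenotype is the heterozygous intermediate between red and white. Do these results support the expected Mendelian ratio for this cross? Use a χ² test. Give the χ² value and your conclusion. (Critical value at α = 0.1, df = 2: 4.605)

With incomplete dominance, a heterozygote × heterozygote cross gives a 1:2:1 phenotypic ratio.
Expected counts for N = 311 under a 1:2:1 ratio (total parts = 4):
  red: 311 × 1/4 = 77.75
  pink: 311 × 2/4 = 155.5
  white: 311 × 1/4 = 77.75
χ² = Σ (O − E)² / E
  red: (81 − 77.75)² / 77.75 = 0.1359
  pink: (126 − 155.5)² / 155.5 = 5.5965
  white: (104 − 77.75)² / 77.75 = 8.8625
χ² = 0.1359 + 5.5965 + 8.8625 = 14.5949 ≈ 14.595
Degrees of freedom = 3 − 1 = 2; critical value at α = 0.1 is 4.605.
Since 14.595 > 4.605, we reject the null hypothesis — the data do not fit the 1:2:1 ratio.

14.595; not consistent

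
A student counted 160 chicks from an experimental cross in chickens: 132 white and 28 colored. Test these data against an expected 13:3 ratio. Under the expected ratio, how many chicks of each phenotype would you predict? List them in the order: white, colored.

Expected counts for N = 160 under a 13:3 ratio (total parts = 16):
  white: 160 × 13/16 = 130
  colored: 160 × 3/16 = 30

130, 30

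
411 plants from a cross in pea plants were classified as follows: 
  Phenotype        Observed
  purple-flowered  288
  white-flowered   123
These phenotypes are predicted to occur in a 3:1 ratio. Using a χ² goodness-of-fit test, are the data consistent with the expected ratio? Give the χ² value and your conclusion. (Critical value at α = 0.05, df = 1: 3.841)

Under the 3:1 hypothesis (Σ ratio = 4, N = 411):
  purple-flowered: 411 × 3/4 = 308.25
  white-flowered: 411 × 1/4 = 102.75
χ² = Σ (O − E)² / E
  purple-flowered: (288 − 308.25)² / 308.25 = 1.3303
  white-flowered: (123 − 102.75)² / 102.75 = 3.9909
χ² = 1.3303 + 3.9909 = 5.3212 ≈ 5.321
Degrees of freedom = 2 − 1 = 1; critical value at α = 0.05 is 3.841.
Since 5.321 > 3.841, we reject the null hypothesis — the data do not fit the 3:1 ratio.

5.321; not consistent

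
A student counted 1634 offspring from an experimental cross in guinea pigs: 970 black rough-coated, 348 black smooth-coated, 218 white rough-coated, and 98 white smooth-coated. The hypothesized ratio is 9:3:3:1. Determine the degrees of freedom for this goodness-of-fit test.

3

A goodness-of-fit test with 4 phenotype classes has df = 4 − 1 = 3.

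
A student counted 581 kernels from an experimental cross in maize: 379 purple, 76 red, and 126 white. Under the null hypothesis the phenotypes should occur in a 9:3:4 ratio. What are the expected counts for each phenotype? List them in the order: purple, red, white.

The 9:3:4 ratio has 16 parts, so with N = 581 the expected counts are:
  purple: 581 × 9/16 = 326.8125
  red: 581 × 3/16 = 108.9375
  white: 581 × 4/16 = 145.25

326.8125, 108.9375, 145.25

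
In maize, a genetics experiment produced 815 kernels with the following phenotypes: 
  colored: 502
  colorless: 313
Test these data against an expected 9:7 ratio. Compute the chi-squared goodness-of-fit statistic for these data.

The 9:7 ratio has 16 parts, so with N = 815 the expected counts are:
  colored: 815 × 9/16 = 458.4375
  colorless: 815 × 7/16 = 356.5625
χ² = Σ (O − E)² / E
  colored: (502 − 458.4375)² / 458.4375 = 4.1395
  colorless: (313 − 356.5625)² / 356.5625 = 5.3222
χ² = 4.1395 + 5.3222 = 9.4617 ≈ 9.462

9.462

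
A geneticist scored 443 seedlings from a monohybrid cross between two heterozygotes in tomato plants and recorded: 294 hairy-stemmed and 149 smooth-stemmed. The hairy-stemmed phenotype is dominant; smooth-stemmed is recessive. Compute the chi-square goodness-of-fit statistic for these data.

For a monohybrid cross between heterozygotes with complete dominance, the expected phenotypic ratio is 3:1.
Under the 3:1 hypothesis (Σ ratio = 4, N = 443):
  hairy-stemmed: 443 × 3/4 = 332.25
  smooth-stemmed: 443 × 1/4 = 110.75
χ² = Σ (O − E)² / E
  hairy-stemmed: (294 − 332.25)² / 332.25 = 4.4035
  smooth-stemmed: (149 − 110.75)² / 110.75 = 13.2105
χ² = 4.4035 + 13.2105 = 17.614

17.614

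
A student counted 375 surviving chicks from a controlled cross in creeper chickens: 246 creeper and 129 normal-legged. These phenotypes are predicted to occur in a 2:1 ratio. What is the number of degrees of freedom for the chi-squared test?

1

A goodness-of-fit test with 2 phenotype classes has df = 2 − 1 = 1.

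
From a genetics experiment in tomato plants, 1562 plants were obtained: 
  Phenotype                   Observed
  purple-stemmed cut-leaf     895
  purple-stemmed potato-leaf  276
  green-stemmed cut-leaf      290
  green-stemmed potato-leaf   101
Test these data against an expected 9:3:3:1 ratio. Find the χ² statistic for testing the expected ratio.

The 9:3:3:1 ratio has 16 parts, so with N = 1562 the expected counts are:
  purple-stemmed cut-leaf: 1562 × 9/16 = 878.625
  purple-stemmed potato-leaf: 1562 × 3/16 = 292.875
  green-stemmed cut-leaf: 1562 × 3/16 = 292.875
  green-stemmed potato-leaf: 1562 × 1/16 = 97.625
χ² = Σ (O − E)² / E
  purple-stemmed cut-leaf: (895 − 878.625)² / 878.625 = 0.3052
  purple-stemmed potato-leaf: (276 − 292.875)² / 292.875 = 0.9723
  green-stemmed cut-leaf: (290 − 292.875)² / 292.875 = 0.0282
  green-stemmed potato-leaf: (101 − 97.625)² / 97.625 = 0.1167
χ² = 0.3052 + 0.9723 + 0.0282 + 0.1167 = 1.4224 ≈ 1.422

1.422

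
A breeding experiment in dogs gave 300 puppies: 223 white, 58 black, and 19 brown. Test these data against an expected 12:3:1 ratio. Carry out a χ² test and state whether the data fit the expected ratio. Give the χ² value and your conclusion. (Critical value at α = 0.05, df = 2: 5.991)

0.076; consistent

Under the 12:3:1 hypothesis (Σ ratio = 16, N = 300):
  white: 300 × 12/16 = 225
  black: 300 × 3/16 = 56.25
  brown: 300 × 1/16 = 18.75
χ² = Σ (O − E)² / E
  white: (223 − 225)² / 225 = 0.0178
  black: (58 − 56.25)² / 56.25 = 0.0544
  brown: (19 − 18.75)² / 18.75 = 0.0033
χ² = 0.0178 + 0.0544 + 0.0033 = 0.0755 ≈ 0.076
Degrees of freedom = 3 − 1 = 2; critical value at α = 0.05 is 5.991.
Since 0.076 < 5.991, we fail to reject the null hypothesis — the data are consistent with the 12:3:1 ratio.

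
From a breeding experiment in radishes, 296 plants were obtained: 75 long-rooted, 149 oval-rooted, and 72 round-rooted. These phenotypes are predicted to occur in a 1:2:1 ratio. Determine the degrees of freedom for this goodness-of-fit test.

A goodness-of-fit test with 3 phenotype classes has df = 3 − 1 = 2.

2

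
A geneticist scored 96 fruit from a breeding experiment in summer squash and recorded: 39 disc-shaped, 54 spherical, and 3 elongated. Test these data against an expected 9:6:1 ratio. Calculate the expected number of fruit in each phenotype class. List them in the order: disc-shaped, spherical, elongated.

Expected counts for N = 96 under a 9:6:1 ratio (total parts = 16):
  disc-shaped: 96 × 9/16 = 54
  spherical: 96 × 6/16 = 36
  elongated: 96 × 1/16 = 6

54, 36, 6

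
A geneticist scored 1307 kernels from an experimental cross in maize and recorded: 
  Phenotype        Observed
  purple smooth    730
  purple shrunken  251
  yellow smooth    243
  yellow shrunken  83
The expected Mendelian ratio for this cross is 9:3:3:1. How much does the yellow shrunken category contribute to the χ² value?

0.021

Total ratio parts = 16. Expected numbers out of 1307:
  purple smooth: 1307 × 9/16 = 735.1875
  purple shrunken: 1307 × 3/16 = 245.0625
  yellow smooth: 1307 × 3/16 = 245.0625
  yellow shrunken: 1307 × 1/16 = 81.6875
Contribution of yellow shrunken: (83 − 81.6875)² / 81.6875 = 0.0211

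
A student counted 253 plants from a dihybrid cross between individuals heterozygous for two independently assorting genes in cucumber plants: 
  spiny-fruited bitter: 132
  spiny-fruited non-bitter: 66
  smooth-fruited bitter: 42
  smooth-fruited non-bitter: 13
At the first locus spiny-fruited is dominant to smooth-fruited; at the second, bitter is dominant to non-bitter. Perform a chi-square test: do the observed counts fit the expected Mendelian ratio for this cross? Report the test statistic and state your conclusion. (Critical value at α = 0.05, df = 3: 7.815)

A dihybrid F₂ with independent assortment and complete dominance at both loci gives a 9:3:3:1 phenotypic ratio.
Total ratio parts = 16. Expected numbers out of 253:
  spiny-fruited bitter: 253 × 9/16 = 142.3125
  spiny-fruited non-bitter: 253 × 3/16 = 47.4375
  smooth-fruited bitter: 253 × 3/16 = 47.4375
  smooth-fruited non-bitter: 253 × 1/16 = 15.8125
χ² = Σ (O − E)² / E
  spiny-fruited bitter: (132 − 142.3125)² / 142.3125 = 0.7473
  spiny-fruited non-bitter: (66 − 47.4375)² / 47.4375 = 7.2636
  smooth-fruited bitter: (42 − 47.4375)² / 47.4375 = 0.6233
  smooth-fruited non-bitter: (13 − 15.8125)² / 15.8125 = 0.5002
χ² = 0.7473 + 7.2636 + 0.6233 + 0.5002 = 9.1344 ≈ 9.134
Degrees of freedom = 4 − 1 = 3; critical value at α = 0.05 is 7.815.
Since 9.134 > 7.815, we reject the null hypothesis — the data do not fit the 9:3:3:1 ratio.

9.134; not consistent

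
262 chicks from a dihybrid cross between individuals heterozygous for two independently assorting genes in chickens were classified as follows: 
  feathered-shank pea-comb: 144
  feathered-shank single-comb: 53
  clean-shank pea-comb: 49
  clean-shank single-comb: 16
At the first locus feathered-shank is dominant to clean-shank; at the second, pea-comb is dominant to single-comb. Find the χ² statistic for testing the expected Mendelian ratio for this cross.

A dihybrid F₂ with independent assortment and complete dominance at both loci gives a 9:3:3:1 phenotypic ratio.
Under the 9:3:3:1 hypothesis (Σ ratio = 16, N = 262):
  feathered-shank pea-comb: 262 × 9/16 = 147.375
  feathered-shank single-comb: 262 × 3/16 = 49.125
  clean-shank pea-comb: 262 × 3/16 = 49.125
  clean-shank single-comb: 262 × 1/16 = 16.375
χ² = Σ (O − E)² / E
  feathered-shank pea-comb: (144 − 147.375)² / 147.375 = 0.0773
  feathered-shank single-comb: (53 − 49.125)² / 49.125 = 0.3057
  clean-shank pea-comb: (49 − 49.125)² / 49.125 = 0.0003
  clean-shank single-comb: (16 − 16.375)² / 16.375 = 0.0086
χ² = 0.0773 + 0.3057 + 0.0003 + 0.0086 = 0.3919 ≈ 0.392

0.392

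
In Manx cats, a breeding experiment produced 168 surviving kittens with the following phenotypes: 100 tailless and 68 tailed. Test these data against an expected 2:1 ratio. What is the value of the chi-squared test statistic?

Expected counts for N = 168 under a 2:1 ratio (total parts = 3):
  tailless: 168 × 2/3 = 112
  tailed: 168 × 1/3 = 56
χ² = Σ (O − E)² / E
  tailless: (100 − 112)² / 112 = 1.2857
  tailed: (68 − 56)² / 56 = 2.5714
χ² = 1.2857 + 2.5714 = 3.8571 ≈ 3.857

3.857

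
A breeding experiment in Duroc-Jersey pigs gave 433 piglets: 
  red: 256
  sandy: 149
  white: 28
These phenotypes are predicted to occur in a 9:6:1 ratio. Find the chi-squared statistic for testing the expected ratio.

1.769

The 9:6:1 ratio has 16 parts, so with N = 433 the expected counts are:
  red: 433 × 9/16 = 243.5625
  sandy: 433 × 6/16 = 162.375
  white: 433 × 1/16 = 27.0625
χ² = Σ (O − E)² / E
  red: (256 − 243.5625)² / 243.5625 = 0.6351
  sandy: (149 − 162.375)² / 162.375 = 1.1017
  white: (28 − 27.0625)² / 27.0625 = 0.0325
χ² = 0.6351 + 1.1017 + 0.0325 = 1.7693 ≈ 1.769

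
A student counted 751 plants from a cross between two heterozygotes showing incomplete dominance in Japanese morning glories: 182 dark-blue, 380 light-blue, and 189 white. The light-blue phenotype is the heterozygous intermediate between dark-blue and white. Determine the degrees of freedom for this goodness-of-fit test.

2

With incomplete dominance, a heterozygote × heterozygote cross gives a 1:2:1 phenotypic ratio.
A goodness-of-fit test with 3 phenotype classes has df = 3 − 1 = 2.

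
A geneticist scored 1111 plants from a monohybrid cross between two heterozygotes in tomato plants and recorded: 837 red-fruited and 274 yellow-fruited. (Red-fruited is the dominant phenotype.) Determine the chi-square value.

For a monohybrid cross between heterozygotes with complete dominance, the expected phenotypic ratio is 3:1.
Under the 3:1 hypothesis (Σ ratio = 4, N = 1111):
  red-fruited: 1111 × 3/4 = 833.25
  yellow-fruited: 1111 × 1/4 = 277.75
χ² = Σ (O − E)² / E
  red-fruited: (837 − 833.25)² / 833.25 = 0.0169
  yellow-fruited: (274 − 277.75)² / 277.75 = 0.0506
χ² = 0.0169 + 0.0506 = 0.0675 ≈ 0.068

0.068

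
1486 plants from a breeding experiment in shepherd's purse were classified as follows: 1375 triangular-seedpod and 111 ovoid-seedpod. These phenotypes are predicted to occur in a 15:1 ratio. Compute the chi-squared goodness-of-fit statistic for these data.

Total ratio parts = 16. Expected numbers out of 1486:
  triangular-seedpod: 1486 × 15/16 = 1393.125
  ovoid-seedpod: 1486 × 1/16 = 92.875
χ² = Σ (O − E)² / E
  triangular-seedpod: (1375 − 1393.125)² / 1393.125 = 0.2358
  ovoid-seedpod: (111 − 92.875)² / 92.875 = 3.5372
χ² = 0.2358 + 3.5372 = 3.773

3.773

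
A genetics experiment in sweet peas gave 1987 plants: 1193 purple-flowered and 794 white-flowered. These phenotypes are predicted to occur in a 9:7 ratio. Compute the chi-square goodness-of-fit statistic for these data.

11.599

The 9:7 ratio has 16 parts, so with N = 1987 the expected counts are:
  purple-flowered: 1987 × 9/16 = 1117.6875
  white-flowered: 1987 × 7/16 = 869.3125
χ² = Σ (O − E)² / E
  purple-flowered: (1193 − 1117.6875)² / 1117.6875 = 5.0747
  white-flowered: (794 − 869.3125)² / 869.3125 = 6.5247
χ² = 5.0747 + 6.5247 = 11.5994 ≈ 11.599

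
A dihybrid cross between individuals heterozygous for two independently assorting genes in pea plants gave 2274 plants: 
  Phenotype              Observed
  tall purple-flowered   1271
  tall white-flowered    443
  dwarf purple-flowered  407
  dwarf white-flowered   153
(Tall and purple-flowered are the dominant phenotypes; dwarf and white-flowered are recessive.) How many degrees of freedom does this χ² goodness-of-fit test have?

3

A dihybrid F₂ with independent assortment and complete dominance at both loci gives a 9:3:3:1 phenotypic ratio.
A goodness-of-fit test with 4 phenotype classes has df = 4 − 1 = 3.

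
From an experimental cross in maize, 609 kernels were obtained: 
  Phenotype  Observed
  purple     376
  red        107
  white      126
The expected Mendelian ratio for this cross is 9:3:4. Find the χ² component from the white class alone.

Expected counts for N = 609 under a 9:3:4 ratio (total parts = 16):
  purple: 609 × 9/16 = 342.5625
  red: 609 × 3/16 = 114.1875
  white: 609 × 4/16 = 152.25
Contribution of white: (126 − 152.25)² / 152.25 = 4.5259

4.526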